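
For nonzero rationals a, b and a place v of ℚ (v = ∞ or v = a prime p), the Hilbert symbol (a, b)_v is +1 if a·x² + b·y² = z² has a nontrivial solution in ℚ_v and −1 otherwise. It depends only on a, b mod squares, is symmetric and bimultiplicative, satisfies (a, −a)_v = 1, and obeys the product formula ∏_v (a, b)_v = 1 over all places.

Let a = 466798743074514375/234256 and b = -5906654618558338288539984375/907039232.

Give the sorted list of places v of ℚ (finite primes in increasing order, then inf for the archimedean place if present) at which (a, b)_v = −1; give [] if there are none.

[41, 43]

(a, b) ≡ (7, -327918) mod (ℚ^×)²; places V = {2, 3, 5, 7, 11, 31, 41, 43, ∞}.
(a,b)_5: α=4, u≡3; β=6, v≡3 (mod 5); (3|5)=-1, (3|5)=-1; sign (−1)^0·-1^6·-1^4 = +1.
(a,b)_3: α=6, u≡1; β=9, v≡2 (mod 3); (1|3)=+1, (2|3)=-1; sign (−1)^0·+1^9·-1^6 = +1.
(a,b)_41: α=2, u≡29; β=3, v≡13 (mod 41); (29|41)=-1, (13|41)=-1; sign (−1)^0·-1^3·-1^2 = -1.
(a,b)_2: α=-4, β=-9; u≡7, v≡1 (mod 8); ε(u)ε(v)=1·0, αω(v)=-4·0, βω(u)=-9·0; sum ≡ 0  ⇒  +1.
(a,b)_11: α=-4, u≡6; β=-6, v≡9 (mod 11); (6|11)=-1, (9|11)=+1; sign (−1)^0·-1^-6·+1^-4 = +1.
(a,b)_31: α=2, u≡4; β=3, v≡23 (mod 31); (4|31)=+1, (23|31)=-1; sign (−1)^0·+1^3·-1^2 = +1.
(a,b)_7: α=3, u≡4; β=6, v≡1 (mod 7); (4|7)=+1, (1|7)=+1; sign (−1)^0·+1^6·+1^3 = +1.
(a,b)_∞: sgn(7)=+, sgn(-327918)=−, so +1.
(a,b)_43: α=2, u≡42; β=3, v≡27 (mod 43); (42|43)=-1, (27|43)=-1; sign (−1)^0·-1^3·-1^2 = -1.
Ram(7, -327918) = {41, 43}; no ℚ_41-point on the conic.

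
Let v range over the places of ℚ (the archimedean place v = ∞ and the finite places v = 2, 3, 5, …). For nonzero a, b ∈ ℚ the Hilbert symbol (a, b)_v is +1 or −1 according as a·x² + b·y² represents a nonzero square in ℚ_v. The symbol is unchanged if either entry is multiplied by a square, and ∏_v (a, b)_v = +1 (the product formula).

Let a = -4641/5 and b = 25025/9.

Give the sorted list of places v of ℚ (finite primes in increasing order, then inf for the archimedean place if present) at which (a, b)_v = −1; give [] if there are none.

(a, b) ≡ (-23205, 1001) mod (ℚ^×)²; places V = {2, 3, 5, 7, 11, 13, 17, ∞}.
(a,b)_7: α=1, u≡6; β=1, v≡6 (mod 7); (6|7)=-1, (6|7)=-1; sign (−1)^1·-1^1·-1^1 = -1.
(a,b)_3: α=1, u≡2; β=-2, v≡2 (mod 3); (2|3)=-1, (2|3)=-1; sign (−1)^0·-1^-2·-1^1 = -1.
(a,b)_17: α=1, u≡10; β=0, v≡2 (mod 17); (10|17)=-1, (2|17)=+1; sign (−1)^0·-1^0·+1^1 = +1.
(a,b)_∞: sgn(-23205)=−, sgn(1001)=+, so +1.
(a,b)_2: α=0, β=0; u≡3, v≡1 (mod 8); ε(u)ε(v)=1·0, αω(v)=0·0, βω(u)=0·1; sum ≡ 0  ⇒  +1.
(a,b)_13: α=1, u≡4; β=1, v≡3 (mod 13); (4|13)=+1, (3|13)=+1; sign (−1)^0·+1^1·+1^1 = +1.
(a,b)_5: α=-1, u≡4; β=2, v≡4 (mod 5); (4|5)=+1, (4|5)=+1; sign (−1)^0·+1^2·+1^-1 = +1.
(a,b)_11: α=0, u≡9; β=1, v≡1 (mod 11); (9|11)=+1, (1|11)=+1; sign (−1)^0·+1^1·+1^0 = +1.
|Ram(-23205, 1001)| = 2, even; anisotropic at {3, 7}.

[3, 7]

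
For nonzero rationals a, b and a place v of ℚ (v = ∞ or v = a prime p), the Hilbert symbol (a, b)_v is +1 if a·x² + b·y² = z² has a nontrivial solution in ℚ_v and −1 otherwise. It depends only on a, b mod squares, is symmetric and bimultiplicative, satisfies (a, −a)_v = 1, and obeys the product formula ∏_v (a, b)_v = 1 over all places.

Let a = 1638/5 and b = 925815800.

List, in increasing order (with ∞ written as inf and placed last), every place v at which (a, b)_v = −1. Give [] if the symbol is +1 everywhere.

Mod squares: a ≡ 910, b ≡ 1118. Check v ∈ {∞, 2, 3, 5, 7, 13, 43}.
v=43: a=43^0·(≡18), b=43^1·(≡27) mod 43; (18|43)=-1, (27|43)=-1; (−1)^{0·1·21}·(-1)^1·(-1)^0 = -1.
v=∞: 910 > 0 and 1118 > 0  ⇒  (a,b)_∞ = +1.
v=5: a=5^-1·(≡3), b=5^2·(≡2) mod 5; (3|5)=-1, (2|5)=-1; (−1)^{-1·2·2}·(-1)^2·(-1)^-1 = -1.
v=2: v_2(a)=1, v_2(b)=3; units ≡ 7, 7 (mod 8); ε·ε+αω+βω = 1·1+1·0+3·0 ≡ 1  ⇒  (a,b)_2 = -1.
v=7: a=7^1·(≡2), b=7^2·(≡3) mod 7; (2|7)=+1, (3|7)=-1; (−1)^{1·2·3}·(+1)^2·(-1)^1 = -1.
v=3: a=3^2·(≡1), b=3^0·(≡2) mod 3; (1|3)=+1, (2|3)=-1; (−1)^{2·0·1}·(+1)^0·(-1)^2 = +1.
v=13: a=13^1·(≡7), b=13^3·(≡5) mod 13; (7|13)=-1, (5|13)=-1; (−1)^{1·3·6}·(-1)^3·(-1)^1 = +1.
|Ram(910, 1118)| = 4, even; anisotropic at {2, 5, 7, 43}.

[2, 5, 7, 43]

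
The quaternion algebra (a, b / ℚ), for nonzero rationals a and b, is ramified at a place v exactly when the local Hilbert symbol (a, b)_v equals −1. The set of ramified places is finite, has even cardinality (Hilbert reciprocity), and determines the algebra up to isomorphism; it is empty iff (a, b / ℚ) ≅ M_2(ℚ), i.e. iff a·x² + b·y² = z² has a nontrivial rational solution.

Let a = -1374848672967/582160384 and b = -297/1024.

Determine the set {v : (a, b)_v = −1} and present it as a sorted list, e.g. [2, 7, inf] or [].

[11, inf]

Mod squares: a ≡ -3927, b ≡ -33. Check v ∈ {∞, 2, 3, 7, 11, 13, 17, 29}.
v=∞: -3927 < 0 and -33 < 0  ⇒  (a,b)_∞ = -1.
v=17: a=17^1·(≡6), b=17^0·(≡15) mod 17; (6|17)=-1, (15|17)=+1; (−1)^{1·0·8}·(-1)^0·(+1)^1 = +1.
v=3: a=3^11·(≡2), b=3^3·(≡1) mod 3; (2|3)=-1, (1|3)=+1; (−1)^{11·3·1}·(-1)^3·(+1)^11 = +1.
v=7: a=7^3·(≡6), b=7^0·(≡2) mod 7; (6|7)=-1, (2|7)=+1; (−1)^{3·0·3}·(-1)^0·(+1)^3 = +1.
v=29: a=29^-2·(≡14), b=29^0·(≡25) mod 29; (14|29)=-1, (25|29)=+1; (−1)^{-2·0·14}·(-1)^0·(+1)^-2 = +1.
v=13: a=13^-2·(≡4), b=13^0·(≡8) mod 13; (4|13)=+1, (8|13)=-1; (−1)^{-2·0·6}·(+1)^0·(-1)^-2 = +1.
v=11: a=11^3·(≡10), b=11^1·(≡6) mod 11; (10|11)=-1, (6|11)=-1; (−1)^{3·1·5}·(-1)^1·(-1)^3 = -1.
v=2: v_2(a)=-12, v_2(b)=-10; units ≡ 1, 7 (mod 8); ε·ε+αω+βω = 0·1+-12·0+-10·0 ≡ 0  ⇒  (a,b)_2 = +1.
(-3927, -33 / ℚ) ramifies at {11, ∞}: a division algebra.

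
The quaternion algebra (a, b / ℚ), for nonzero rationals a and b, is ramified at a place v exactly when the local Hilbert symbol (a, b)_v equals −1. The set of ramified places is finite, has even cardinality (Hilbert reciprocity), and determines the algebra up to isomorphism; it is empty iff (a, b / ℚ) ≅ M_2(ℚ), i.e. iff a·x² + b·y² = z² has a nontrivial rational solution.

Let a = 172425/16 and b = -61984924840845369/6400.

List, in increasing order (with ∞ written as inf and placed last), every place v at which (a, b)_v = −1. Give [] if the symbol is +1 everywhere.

(a, b) ≡ (57, -9889) mod (ℚ^×)²; places V = {2, 3, 5, 11, 19, 29, 31, ∞}.
(a,b)_19: α=1, u≡15; β=2, v≡10 (mod 19); (15|19)=-1, (10|19)=-1; sign (−1)^0·-1^2·-1^1 = -1.
(a,b)_2: α=-4, β=-8; u≡1, v≡7 (mod 8); ε(u)ε(v)=0·1, αω(v)=-4·0, βω(u)=-8·0; sum ≡ 0  ⇒  +1.
(a,b)_5: α=2, u≡2; β=-2, v≡1 (mod 5); (2|5)=-1, (1|5)=+1; sign (−1)^0·-1^-2·+1^2 = +1.
(a,b)_29: α=0, u≡23; β=1, v≡4 (mod 29); (23|29)=+1, (4|29)=+1; sign (−1)^0·+1^1·+1^0 = +1.
(a,b)_31: α=0, u≡6; β=1, v≡13 (mod 31); (6|31)=-1, (13|31)=-1; sign (−1)^0·-1^1·-1^0 = -1.
(a,b)_∞: sgn(57)=+, sgn(-9889)=−, so +1.
(a,b)_3: α=1, u≡1; β=4, v≡2 (mod 3); (1|3)=+1, (2|3)=-1; sign (−1)^0·+1^4·-1^1 = -1.
(a,b)_11: α=2, u≡10; β=9, v≡1 (mod 11); (10|11)=-1, (1|11)=+1; sign (−1)^0·-1^9·+1^2 = -1.
|Ram(57, -9889)| = 4, even; anisotropic at {3, 11, 19, 31}.

[3, 11, 19, 31]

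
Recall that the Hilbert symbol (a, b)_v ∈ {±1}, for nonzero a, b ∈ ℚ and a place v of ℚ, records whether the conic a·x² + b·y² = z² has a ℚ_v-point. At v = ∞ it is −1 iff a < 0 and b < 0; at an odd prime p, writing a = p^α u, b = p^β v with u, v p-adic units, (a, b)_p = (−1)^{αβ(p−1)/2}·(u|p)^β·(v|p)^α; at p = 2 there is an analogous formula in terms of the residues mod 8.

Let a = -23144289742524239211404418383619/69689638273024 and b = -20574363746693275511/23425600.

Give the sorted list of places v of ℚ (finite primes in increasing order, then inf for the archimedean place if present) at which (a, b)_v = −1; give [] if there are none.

Mod squares: a ≡ -51, b ≡ -551. Check v ∈ {∞, 2, 3, 5, 7, 11, 17, 19, 23, 29, 37}.
v=19: a=19^8·(≡6), b=19^5·(≡1) mod 19; (6|19)=+1, (1|19)=+1; (−1)^{8·5·9}·(+1)^5·(+1)^8 = +1.
v=23: a=23^2·(≡3), b=23^2·(≡12) mod 23; (3|23)=+1, (12|23)=+1; (−1)^{2·2·11}·(+1)^2·(+1)^2 = +1.
v=3: a=3^5·(≡1), b=3^0·(≡1) mod 3; (1|3)=+1, (1|3)=+1; (−1)^{5·0·1}·(+1)^0·(+1)^5 = +1.
v=5: a=5^0·(≡4), b=5^-2·(≡1) mod 5; (4|5)=+1, (1|5)=+1; (−1)^{0·-2·2}·(+1)^-2·(+1)^0 = +1.
v=∞: -51 < 0 and -551 < 0  ⇒  (a,b)_∞ = -1.
v=29: a=29^2·(≡23), b=29^1·(≡8) mod 29; (23|29)=+1, (8|29)=-1; (−1)^{2·1·14}·(+1)^1·(-1)^2 = +1.
v=17: a=17^3·(≡3), b=17^2·(≡10) mod 17; (3|17)=-1, (10|17)=-1; (−1)^{3·2·8}·(-1)^2·(-1)^3 = -1.
v=37: a=37^6·(≡35), b=37^4·(≡30) mod 37; (35|37)=-1, (30|37)=+1; (−1)^{6·4·18}·(-1)^4·(+1)^6 = +1.
v=2: v_2(a)=-14, v_2(b)=-6; units ≡ 5, 1 (mod 8); ε·ε+αω+βω = 0·0+-14·0+-6·1 ≡ 0  ⇒  (a,b)_2 = +1.
v=7: a=7^-4·(≡6), b=7^0·(≡4) mod 7; (6|7)=-1, (4|7)=+1; (−1)^{-4·0·3}·(-1)^0·(+1)^-4 = +1.
v=11: a=11^-6·(≡1), b=11^-4·(≡6) mod 11; (1|11)=+1, (6|11)=-1; (−1)^{-6·-4·5}·(+1)^-4·(-1)^-6 = +1.
(-51, -551 / ℚ) ramifies at {17, ∞}: a division algebra.

[17, inf]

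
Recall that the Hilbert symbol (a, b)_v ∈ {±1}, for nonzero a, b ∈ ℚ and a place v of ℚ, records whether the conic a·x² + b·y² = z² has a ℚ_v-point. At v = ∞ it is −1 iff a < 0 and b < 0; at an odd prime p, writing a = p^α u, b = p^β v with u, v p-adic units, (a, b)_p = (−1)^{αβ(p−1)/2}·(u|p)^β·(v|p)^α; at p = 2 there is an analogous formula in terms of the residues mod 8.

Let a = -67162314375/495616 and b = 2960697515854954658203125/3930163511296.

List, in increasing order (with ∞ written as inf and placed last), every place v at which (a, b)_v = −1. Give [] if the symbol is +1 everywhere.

[17, 23]

Mod squares: a ≡ -147407, b ≡ 493. Check v ∈ {∞, 2, 3, 5, 11, 13, 17, 23, 29}.
v=23: a=23^1·(≡12), b=23^2·(≡7) mod 23; (12|23)=+1, (7|23)=-1; (−1)^{1·2·11}·(+1)^2·(-1)^1 = -1.
v=29: a=29^1·(≡21), b=29^3·(≡14) mod 29; (21|29)=-1, (14|29)=-1; (−1)^{1·3·14}·(-1)^3·(-1)^1 = +1.
v=3: a=3^6·(≡1), b=3^14·(≡1) mod 3; (1|3)=+1, (1|3)=+1; (−1)^{6·14·1}·(+1)^14·(+1)^6 = +1.
v=∞: -147407 < 0 and 493 > 0  ⇒  (a,b)_∞ = +1.
v=5: a=5^4·(≡2), b=5^10·(≡2) mod 5; (2|5)=-1, (2|5)=-1; (−1)^{4·10·2}·(-1)^10·(-1)^4 = +1.
v=17: a=17^1·(≡4), b=17^3·(≡3) mod 17; (4|17)=+1, (3|17)=-1; (−1)^{1·3·8}·(+1)^3·(-1)^1 = -1.
v=11: a=11^-2·(≡5), b=11^-4·(≡4) mod 11; (5|11)=+1, (4|11)=+1; (−1)^{-2·-4·5}·(+1)^-4·(+1)^-2 = +1.
v=2: v_2(a)=-12, v_2(b)=-28; units ≡ 1, 5 (mod 8); ε·ε+αω+βω = 0·0+-12·1+-28·0 ≡ 0  ⇒  (a,b)_2 = +1.
v=13: a=13^1·(≡9), b=13^0·(≡9) mod 13; (9|13)=+1, (9|13)=+1; (−1)^{1·0·6}·(+1)^0·(+1)^1 = +1.
(-147407, 493 / ℚ) ramifies at {17, 23}: a division algebra.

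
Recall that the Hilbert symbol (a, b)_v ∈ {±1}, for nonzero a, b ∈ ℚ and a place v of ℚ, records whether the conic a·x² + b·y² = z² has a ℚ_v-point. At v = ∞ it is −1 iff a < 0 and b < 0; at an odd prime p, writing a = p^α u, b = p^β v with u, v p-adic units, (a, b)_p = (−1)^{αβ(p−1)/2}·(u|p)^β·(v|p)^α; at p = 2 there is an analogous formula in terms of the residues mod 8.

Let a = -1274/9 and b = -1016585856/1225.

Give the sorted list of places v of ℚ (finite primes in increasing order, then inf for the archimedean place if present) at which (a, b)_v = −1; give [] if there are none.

(a, b) ≡ (-26, -14586) mod (ℚ^×)²; places V = {2, 3, 5, 7, 11, 13, 17, ∞}.
(a,b)_13: α=1, u≡5; β=1, v≡9 (mod 13); (5|13)=-1, (9|13)=+1; sign (−1)^0·-1^1·+1^1 = -1.
(a,b)_17: α=0, u≡2; β=1, v≡15 (mod 17); (2|17)=+1, (15|17)=+1; sign (−1)^0·+1^1·+1^0 = +1.
(a,b)_7: α=2, u≡1; β=-2, v≡2 (mod 7); (1|7)=+1, (2|7)=+1; sign (−1)^0·+1^-2·+1^2 = +1.
(a,b)_3: α=-2, u≡1; β=3, v≡1 (mod 3); (1|3)=+1, (1|3)=+1; sign (−1)^0·+1^3·+1^-2 = +1.
(a,b)_11: α=0, u≡10; β=3, v≡5 (mod 11); (10|11)=-1, (5|11)=+1; sign (−1)^0·-1^3·+1^0 = -1.
(a,b)_5: α=0, u≡4; β=-2, v≡1 (mod 5); (4|5)=+1, (1|5)=+1; sign (−1)^0·+1^-2·+1^0 = +1.
(a,b)_2: α=1, β=7; u≡3, v≡3 (mod 8); ε(u)ε(v)=1·1, αω(v)=1·1, βω(u)=7·1; sum ≡ 1  ⇒  -1.
(a,b)_∞: sgn(-26)=−, sgn(-14586)=−, so -1.
(-26, -14586 / ℚ) ramifies at {2, 11, 13, ∞}: a division algebra.

[2, 11, 13, inf]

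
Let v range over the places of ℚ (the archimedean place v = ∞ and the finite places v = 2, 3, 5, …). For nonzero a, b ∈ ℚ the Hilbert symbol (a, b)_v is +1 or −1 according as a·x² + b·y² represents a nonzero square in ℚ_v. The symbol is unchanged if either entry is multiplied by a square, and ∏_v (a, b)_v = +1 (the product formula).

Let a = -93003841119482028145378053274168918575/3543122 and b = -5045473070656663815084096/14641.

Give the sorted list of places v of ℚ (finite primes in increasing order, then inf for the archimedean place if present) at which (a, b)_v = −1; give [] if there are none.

(a, b) ≡ (-32682494, -41) mod (ℚ^×)²; places V = {2, 3, 5, 7, 11, 13, 23, 31, 41, 43, ∞}.
(a,b)_7: α=2, u≡2; β=2, v≡1 (mod 7); (2|7)=+1, (1|7)=+1; sign (−1)^0·+1^2·+1^2 = +1.
(a,b)_31: α=7, u≡7; β=4, v≡23 (mod 31); (7|31)=+1, (23|31)=-1; sign (−1)^0·+1^4·-1^7 = -1.
(a,b)_5: α=2, u≡1; β=0, v≡4 (mod 5); (1|5)=+1, (4|5)=+1; sign (−1)^0·+1^0·+1^2 = +1.
(a,b)_11: α=-6, u≡6; β=-4, v≡5 (mod 11); (6|11)=-1, (5|11)=+1; sign (−1)^0·-1^-4·+1^-6 = +1.
(a,b)_3: α=8, u≡1; β=2, v≡1 (mod 3); (1|3)=+1, (1|3)=+1; sign (−1)^0·+1^2·+1^8 = +1.
(a,b)_41: α=1, u≡7; β=1, v≡21 (mod 41); (7|41)=-1, (21|41)=+1; sign (−1)^0·-1^1·+1^1 = -1.
(a,b)_13: α=9, u≡8; β=6, v≡8 (mod 13); (8|13)=-1, (8|13)=-1; sign (−1)^0·-1^6·-1^9 = -1.
(a,b)_2: α=-1, β=6; u≡1, v≡7 (mod 8); ε(u)ε(v)=0·1, αω(v)=-1·0, βω(u)=6·0; sum ≡ 0  ⇒  +1.
(a,b)_23: α=3, u≡9; β=2, v≡22 (mod 23); (9|23)=+1, (22|23)=-1; sign (−1)^0·+1^2·-1^3 = -1.
(a,b)_∞: sgn(-32682494)=−, sgn(-41)=−, so -1.
(a,b)_43: α=3, u≡35; β=2, v≡8 (mod 43); (35|43)=+1, (8|43)=-1; sign (−1)^0·+1^2·-1^3 = -1.
(-32682494, -41 / ℚ) ramifies at {13, 23, 31, 41, 43, ∞}: a division algebra.

[13, 23, 31, 41, 43, inf]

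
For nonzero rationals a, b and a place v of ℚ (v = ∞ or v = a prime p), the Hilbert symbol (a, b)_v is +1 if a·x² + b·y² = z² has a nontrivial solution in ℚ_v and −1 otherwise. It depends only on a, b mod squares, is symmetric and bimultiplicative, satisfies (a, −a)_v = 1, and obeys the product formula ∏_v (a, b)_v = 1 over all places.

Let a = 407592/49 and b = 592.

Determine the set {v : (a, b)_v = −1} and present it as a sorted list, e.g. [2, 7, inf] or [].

[2, 17]

(a, b) ≡ (1258, 37) mod (ℚ^×)²; places V = {2, 3, 7, 17, 37, ∞}.
(a,b)_2: α=3, β=4; u≡5, v≡5 (mod 8); ε(u)ε(v)=0·0, αω(v)=3·1, βω(u)=4·1; sum ≡ 1  ⇒  -1.
(a,b)_37: α=1, u≡30; β=1, v≡16 (mod 37); (30|37)=+1, (16|37)=+1; sign (−1)^0·+1^1·+1^1 = +1.
(a,b)_3: α=4, u≡1; β=0, v≡1 (mod 3); (1|3)=+1, (1|3)=+1; sign (−1)^0·+1^0·+1^4 = +1.
(a,b)_∞: sgn(1258)=+, sgn(37)=+, so +1.
(a,b)_7: α=-2, u≡3; β=0, v≡4 (mod 7); (3|7)=-1, (4|7)=+1; sign (−1)^0·-1^0·+1^-2 = +1.
(a,b)_17: α=1, u≡14; β=0, v≡14 (mod 17); (14|17)=-1, (14|17)=-1; sign (−1)^0·-1^0·-1^1 = -1.
|Ram(1258, 37)| = 2, even; anisotropic at {2, 17}.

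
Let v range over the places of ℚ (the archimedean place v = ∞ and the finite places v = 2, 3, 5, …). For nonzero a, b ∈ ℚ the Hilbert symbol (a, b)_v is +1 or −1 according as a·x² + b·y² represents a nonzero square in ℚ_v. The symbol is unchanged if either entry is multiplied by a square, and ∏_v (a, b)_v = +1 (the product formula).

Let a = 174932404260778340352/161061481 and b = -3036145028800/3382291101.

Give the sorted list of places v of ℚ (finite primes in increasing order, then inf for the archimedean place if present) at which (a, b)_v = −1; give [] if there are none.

[3, 13]

(a, b) ≡ (12903, -106743) mod (ℚ^×)²; places V = {2, 3, 5, 7, 11, 13, 17, 23, 37, 47, ∞}.
(a,b)_37: α=-2, u≡25; β=-2, v≡22 (mod 37); (25|37)=+1, (22|37)=-1; sign (−1)^0·+1^-2·-1^-2 = +1.
(a,b)_2: α=12, β=6; u≡7, v≡1 (mod 8); ε(u)ε(v)=1·0, αω(v)=12·0, βω(u)=6·0; sum ≡ 0  ⇒  +1.
(a,b)_5: α=0, u≡2; β=2, v≡3 (mod 5); (2|5)=-1, (3|5)=-1; sign (−1)^0·-1^2·-1^0 = +1.
(a,b)_3: α=5, u≡2; β=-1, v≡2 (mod 3); (2|3)=-1, (2|3)=-1; sign (−1)^1·-1^-1·-1^5 = -1.
(a,b)_23: α=3, u≡6; β=1, v≡19 (mod 23); (6|23)=+1, (19|23)=-1; sign (−1)^1·+1^1·-1^3 = +1.
(a,b)_17: α=3, u≡10; β=1, v≡14 (mod 17); (10|17)=-1, (14|17)=-1; sign (−1)^0·-1^1·-1^3 = +1.
(a,b)_13: α=0, u≡8; β=3, v≡2 (mod 13); (8|13)=-1, (2|13)=-1; sign (−1)^0·-1^3·-1^0 = -1.
(a,b)_∞: sgn(12903)=+, sgn(-106743)=−, so +1.
(a,b)_7: α=-6, u≡2; β=-7, v≡1 (mod 7); (2|7)=+1, (1|7)=+1; sign (−1)^0·+1^-7·+1^-6 = +1.
(a,b)_11: α=3, u≡6; β=0, v≡9 (mod 11); (6|11)=-1, (9|11)=+1; sign (−1)^0·-1^0·+1^3 = +1.
(a,b)_47: α=2, u≡7; β=2, v≡44 (mod 47); (7|47)=+1, (44|47)=-1; sign (−1)^0·+1^2·-1^2 = +1.
(12903, -106743 / ℚ) ramifies at {3, 13}: a division algebra.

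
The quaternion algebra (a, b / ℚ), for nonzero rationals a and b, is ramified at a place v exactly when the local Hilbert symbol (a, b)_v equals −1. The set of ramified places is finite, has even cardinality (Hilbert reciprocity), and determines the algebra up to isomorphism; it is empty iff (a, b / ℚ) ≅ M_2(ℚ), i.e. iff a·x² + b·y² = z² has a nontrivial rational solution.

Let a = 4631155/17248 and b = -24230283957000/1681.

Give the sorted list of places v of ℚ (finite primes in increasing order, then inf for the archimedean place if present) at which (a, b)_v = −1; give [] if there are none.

(a, b) ≡ (60610, -110770) mod (ℚ^×)²; places V = {2, 3, 5, 7, 11, 17, 19, 29, 41, 53, ∞}.
(a,b)_19: α=1, u≡11; β=1, v≡15 (mod 19); (11|19)=+1, (15|19)=-1; sign (−1)^1·+1^1·-1^1 = +1.
(a,b)_3: α=0, u≡1; β=2, v≡2 (mod 3); (1|3)=+1, (2|3)=-1; sign (−1)^0·+1^2·-1^0 = +1.
(a,b)_53: α=0, u≡26; β=1, v≡35 (mod 53); (26|53)=-1, (35|53)=-1; sign (−1)^0·-1^1·-1^0 = -1.
(a,b)_∞: sgn(60610)=+, sgn(-110770)=−, so +1.
(a,b)_11: α=-1, u≡2; β=1, v≡2 (mod 11); (2|11)=-1, (2|11)=-1; sign (−1)^1·-1^1·-1^-1 = -1.
(a,b)_7: α=-2, u≡2; β=0, v≡5 (mod 7); (2|7)=+1, (5|7)=-1; sign (−1)^0·+1^0·-1^-2 = +1.
(a,b)_29: α=1, u≡26; β=2, v≡10 (mod 29); (26|29)=-1, (10|29)=-1; sign (−1)^0·-1^2·-1^1 = -1.
(a,b)_5: α=1, u≡2; β=3, v≡4 (mod 5); (2|5)=-1, (4|5)=+1; sign (−1)^0·-1^3·+1^1 = -1.
(a,b)_41: α=2, u≡12; β=-2, v≡17 (mod 41); (12|41)=-1, (17|41)=-1; sign (−1)^0·-1^-2·-1^2 = +1.
(a,b)_17: α=0, u≡10; β=2, v≡8 (mod 17); (10|17)=-1, (8|17)=+1; sign (−1)^0·-1^2·+1^0 = +1.
(a,b)_2: α=-5, β=3; u≡1, v≡7 (mod 8); ε(u)ε(v)=0·1, αω(v)=-5·0, βω(u)=3·0; sum ≡ 0  ⇒  +1.
|Ram(60610, -110770)| = 4, even; anisotropic at {5, 11, 29, 53}.

[5, 11, 29, 53]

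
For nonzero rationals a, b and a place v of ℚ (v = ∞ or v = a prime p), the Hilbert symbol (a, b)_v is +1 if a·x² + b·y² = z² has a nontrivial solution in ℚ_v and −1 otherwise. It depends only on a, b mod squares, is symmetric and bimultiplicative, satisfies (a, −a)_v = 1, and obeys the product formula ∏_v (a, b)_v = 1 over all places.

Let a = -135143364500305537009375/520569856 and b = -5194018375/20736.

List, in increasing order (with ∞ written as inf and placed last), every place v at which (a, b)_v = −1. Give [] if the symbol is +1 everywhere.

Mod squares: a ≡ -8815, b ≡ -4240015. Check v ∈ {∞, 2, 3, 5, 7, 13, 23, 31, 37, 41, 43}.
v=5: a=5^5·(≡2), b=5^3·(≡3) mod 5; (2|5)=-1, (3|5)=-1; (−1)^{5·3·2}·(-1)^3·(-1)^5 = +1.
v=23: a=23^-2·(≡11), b=23^0·(≡2) mod 23; (11|23)=-1, (2|23)=+1; (−1)^{-2·0·11}·(-1)^0·(+1)^-2 = +1.
v=37: a=37^2·(≡21), b=37^1·(≡17) mod 37; (21|37)=+1, (17|37)=-1; (−1)^{2·1·18}·(+1)^1·(-1)^2 = +1.
v=2: v_2(a)=-10, v_2(b)=-8; units ≡ 1, 1 (mod 8); ε·ε+αω+βω = 0·0+-10·0+-8·0 ≡ 0  ⇒  (a,b)_2 = +1.
v=3: a=3^0·(≡2), b=3^-4·(≡2) mod 3; (2|3)=-1, (2|3)=-1; (−1)^{0·-4·1}·(-1)^-4·(-1)^0 = +1.
v=41: a=41^3·(≡23), b=41^1·(≡14) mod 41; (23|41)=+1, (14|41)=-1; (−1)^{3·1·20}·(+1)^1·(-1)^3 = -1.
v=∞: -8815 < 0 and -4240015 < 0  ⇒  (a,b)_∞ = -1.
v=7: a=7^8·(≡6), b=7^2·(≡1) mod 7; (6|7)=-1, (1|7)=+1; (−1)^{8·2·3}·(-1)^2·(+1)^8 = +1.
v=43: a=43^3·(≡38), b=43^1·(≡39) mod 43; (38|43)=+1, (39|43)=-1; (−1)^{3·1·21}·(+1)^1·(-1)^3 = +1.
v=31: a=31^-2·(≡10), b=31^0·(≡19) mod 31; (10|31)=+1, (19|31)=+1; (−1)^{-2·0·15}·(+1)^0·(+1)^-2 = +1.
v=13: a=13^0·(≡12), b=13^1·(≡6) mod 13; (12|13)=+1, (6|13)=-1; (−1)^{0·1·6}·(+1)^1·(-1)^0 = +1.
Ram(-8815, -4240015) = {41, ∞}; no ℚ_41-point on the conic.

[41, inf]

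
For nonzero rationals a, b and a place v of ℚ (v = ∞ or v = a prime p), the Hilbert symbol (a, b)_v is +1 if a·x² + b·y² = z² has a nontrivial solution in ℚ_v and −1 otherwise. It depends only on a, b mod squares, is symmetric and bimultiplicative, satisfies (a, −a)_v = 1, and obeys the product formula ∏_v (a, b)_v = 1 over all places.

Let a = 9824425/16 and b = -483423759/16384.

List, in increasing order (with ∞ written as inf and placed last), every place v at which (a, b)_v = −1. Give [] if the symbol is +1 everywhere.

(a, b) ≡ (392977, -1096199) mod (ℚ^×)²; places V = {2, 3, 5, 7, 13, 19, 37, 43, 53, ∞}.
(a,b)_43: α=1, u≡1; β=1, v≡23 (mod 43); (1|43)=+1, (23|43)=+1; sign (−1)^1·+1^1·+1^1 = -1.
(a,b)_3: α=0, u≡1; β=2, v≡1 (mod 3); (1|3)=+1, (1|3)=+1; sign (−1)^0·+1^2·+1^0 = +1.
(a,b)_∞: sgn(392977)=+, sgn(-1096199)=−, so +1.
(a,b)_19: α=1, u≡16; β=0, v≡4 (mod 19); (16|19)=+1, (4|19)=+1; sign (−1)^0·+1^0·+1^1 = +1.
(a,b)_53: α=0, u≡5; β=1, v≡29 (mod 53); (5|53)=-1, (29|53)=+1; sign (−1)^0·-1^1·+1^0 = -1.
(a,b)_5: α=2, u≡2; β=0, v≡4 (mod 5); (2|5)=-1, (4|5)=+1; sign (−1)^0·-1^0·+1^2 = +1.
(a,b)_7: α=0, u≡1; β=2, v≡4 (mod 7); (1|7)=+1, (4|7)=+1; sign (−1)^0·+1^2·+1^0 = +1.
(a,b)_13: α=1, u≡3; β=1, v≡11 (mod 13); (3|13)=+1, (11|13)=-1; sign (−1)^0·+1^1·-1^1 = -1.
(a,b)_2: α=-4, β=-14; u≡1, v≡1 (mod 8); ε(u)ε(v)=0·0, αω(v)=-4·0, βω(u)=-14·0; sum ≡ 0  ⇒  +1.
(a,b)_37: α=1, u≡17; β=1, v≡36 (mod 37); (17|37)=-1, (36|37)=+1; sign (−1)^0·-1^1·+1^1 = -1.
|Ram(392977, -1096199)| = 4, even; anisotropic at {13, 37, 43, 53}.

[13, 37, 43, 53]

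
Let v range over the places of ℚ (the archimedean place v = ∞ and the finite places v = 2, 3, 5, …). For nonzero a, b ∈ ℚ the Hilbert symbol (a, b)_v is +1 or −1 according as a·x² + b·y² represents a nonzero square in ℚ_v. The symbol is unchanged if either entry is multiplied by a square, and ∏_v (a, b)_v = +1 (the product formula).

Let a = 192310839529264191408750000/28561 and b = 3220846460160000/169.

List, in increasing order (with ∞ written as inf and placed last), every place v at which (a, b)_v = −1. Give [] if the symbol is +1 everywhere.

(a, b) ≡ (27115, 20706) mod (ℚ^×)²; places V = {2, 3, 5, 7, 11, 13, 17, 29, ∞}.
(a,b)_7: α=2, u≡4; β=1, v≡4 (mod 7); (4|7)=+1, (4|7)=+1; sign (−1)^0·+1^1·+1^2 = +1.
(a,b)_29: α=5, u≡4; β=3, v≡8 (mod 29); (4|29)=+1, (8|29)=-1; sign (−1)^0·+1^3·-1^5 = -1.
(a,b)_17: α=5, u≡7; β=3, v≡14 (mod 17); (7|17)=-1, (14|17)=-1; sign (−1)^0·-1^3·-1^5 = +1.
(a,b)_11: α=3, u≡5; β=0, v≡3 (mod 11); (5|11)=+1, (3|11)=+1; sign (−1)^0·+1^0·+1^3 = +1.
(a,b)_3: α=4, u≡1; β=1, v≡2 (mod 3); (1|3)=+1, (2|3)=-1; sign (−1)^0·+1^1·-1^4 = +1.
(a,b)_∞: sgn(27115)=+, sgn(20706)=+, so +1.
(a,b)_2: α=4, β=11; u≡3, v≡1 (mod 8); ε(u)ε(v)=1·0, αω(v)=4·0, βω(u)=11·1; sum ≡ 1  ⇒  -1.
(a,b)_5: α=7, u≡2; β=4, v≡4 (mod 5); (2|5)=-1, (4|5)=+1; sign (−1)^0·-1^4·+1^7 = +1.
(a,b)_13: α=-4, u≡1; β=-2, v≡9 (mod 13); (1|13)=+1, (9|13)=+1; sign (−1)^0·+1^-2·+1^-4 = +1.
(27115, 20706 / ℚ) ramifies at {2, 29}: a division algebra.

[2, 29]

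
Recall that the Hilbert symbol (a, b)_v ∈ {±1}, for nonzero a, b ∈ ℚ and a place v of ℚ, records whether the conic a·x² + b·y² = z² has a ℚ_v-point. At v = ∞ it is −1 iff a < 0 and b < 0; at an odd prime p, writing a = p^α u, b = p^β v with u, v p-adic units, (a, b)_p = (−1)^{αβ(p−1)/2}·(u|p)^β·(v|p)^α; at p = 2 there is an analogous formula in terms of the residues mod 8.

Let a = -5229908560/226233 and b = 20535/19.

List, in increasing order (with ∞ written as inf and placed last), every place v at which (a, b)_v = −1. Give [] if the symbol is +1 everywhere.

Mod squares: a ≡ -4845, b ≡ 285. Check v ∈ {∞, 2, 3, 5, 7, 17, 19, 37, 53}.
v=37: a=37^2·(≡13), b=37^2·(≡30) mod 37; (13|37)=-1, (30|37)=+1; (−1)^{2·2·18}·(-1)^2·(+1)^2 = +1.
v=17: a=17^1·(≡8), b=17^0·(≡8) mod 17; (8|17)=+1, (8|17)=+1; (−1)^{1·0·8}·(+1)^0·(+1)^1 = +1.
v=19: a=19^-1·(≡4), b=19^-1·(≡15) mod 19; (4|19)=+1, (15|19)=-1; (−1)^{-1·-1·9}·(+1)^-1·(-1)^-1 = +1.
v=53: a=53^2·(≡20), b=53^0·(≡18) mod 53; (20|53)=-1, (18|53)=-1; (−1)^{2·0·26}·(-1)^0·(-1)^2 = +1.
v=∞: -4845 < 0 and 285 > 0  ⇒  (a,b)_∞ = +1.
v=2: v_2(a)=4, v_2(b)=0; units ≡ 3, 5 (mod 8); ε·ε+αω+βω = 1·0+4·1+0·1 ≡ 0  ⇒  (a,b)_2 = +1.
v=5: a=5^1·(≡1), b=5^1·(≡3) mod 5; (1|5)=+1, (3|5)=-1; (−1)^{1·1·2}·(+1)^1·(-1)^1 = -1.
v=7: a=7^-2·(≡3), b=7^0·(≡5) mod 7; (3|7)=-1, (5|7)=-1; (−1)^{-2·0·3}·(-1)^0·(-1)^-2 = +1.
v=3: a=3^-5·(≡2), b=3^1·(≡2) mod 3; (2|3)=-1, (2|3)=-1; (−1)^{-5·1·1}·(-1)^1·(-1)^-5 = -1.
(-4845, 285 / ℚ) ramifies at {3, 5}: a division algebra.

[3, 5]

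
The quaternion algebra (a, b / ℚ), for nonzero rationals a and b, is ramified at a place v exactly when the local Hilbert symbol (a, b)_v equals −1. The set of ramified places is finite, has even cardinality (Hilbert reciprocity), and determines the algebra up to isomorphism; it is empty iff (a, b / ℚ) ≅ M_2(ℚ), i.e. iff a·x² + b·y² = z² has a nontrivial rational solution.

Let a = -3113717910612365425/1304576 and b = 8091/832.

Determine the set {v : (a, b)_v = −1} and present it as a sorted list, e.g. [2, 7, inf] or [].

(a, b) ≡ (-13864217978, 11687) mod (ℚ^×)²; places V = {2, 3, 5, 7, 13, 17, 23, 29, 31, 37, 41, ∞}.
(a,b)_41: α=1, u≡35; β=0, v≡8 (mod 41); (35|41)=-1, (8|41)=+1; sign (−1)^0·-1^0·+1^1 = +1.
(a,b)_29: α=3, u≡21; β=1, v≡27 (mod 29); (21|29)=-1, (27|29)=-1; sign (−1)^0·-1^1·-1^3 = +1.
(a,b)_37: α=1, u≡28; β=0, v≡24 (mod 37); (28|37)=+1, (24|37)=-1; sign (−1)^0·+1^0·-1^1 = -1.
(a,b)_23: α=1, u≡14; β=0, v≡16 (mod 23); (14|23)=-1, (16|23)=+1; sign (−1)^0·-1^0·+1^1 = +1.
(a,b)_∞: sgn(-13864217978)=−, sgn(11687)=+, so +1.
(a,b)_2: α=-11, β=-6; u≡3, v≡7 (mod 8); ε(u)ε(v)=1·1, αω(v)=-11·0, βω(u)=-6·1; sum ≡ 1  ⇒  -1.
(a,b)_13: α=-1, u≡12; β=-1, v≡8 (mod 13); (12|13)=+1, (8|13)=-1; sign (−1)^0·+1^-1·-1^-1 = -1.
(a,b)_31: α=3, u≡4; β=1, v≡16 (mod 31); (4|31)=+1, (16|31)=+1; sign (−1)^1·+1^1·+1^3 = -1.
(a,b)_5: α=2, u≡3; β=0, v≡3 (mod 5); (3|5)=-1, (3|5)=-1; sign (−1)^0·-1^0·-1^2 = +1.
(a,b)_7: α=-2, u≡3; β=0, v≡1 (mod 7); (3|7)=-1, (1|7)=+1; sign (−1)^0·-1^0·+1^-2 = +1.
(a,b)_17: α=3, u≡7; β=0, v≡1 (mod 17); (7|17)=-1, (1|17)=+1; sign (−1)^0·-1^0·+1^3 = +1.
(a,b)_3: α=0, u≡1; β=2, v≡2 (mod 3); (1|3)=+1, (2|3)=-1; sign (−1)^0·+1^2·-1^0 = +1.
|Ram(-13864217978, 11687)| = 4, even; anisotropic at {2, 13, 31, 37}.

[2, 13, 31, 37]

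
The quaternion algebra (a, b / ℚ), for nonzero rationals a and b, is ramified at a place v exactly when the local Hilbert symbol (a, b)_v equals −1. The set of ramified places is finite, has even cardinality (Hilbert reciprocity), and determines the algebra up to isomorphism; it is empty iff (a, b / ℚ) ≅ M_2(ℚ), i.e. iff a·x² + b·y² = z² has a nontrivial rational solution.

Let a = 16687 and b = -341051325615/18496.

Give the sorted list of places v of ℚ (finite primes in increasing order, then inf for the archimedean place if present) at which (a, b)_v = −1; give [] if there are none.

[5, 11, 13, 41]

Mod squares: a ≡ 16687, b ≡ -773359015. Check v ∈ {∞, 2, 3, 5, 7, 11, 13, 17, 23, 31, 37, 41}.
v=11: a=11^1·(≡10), b=11^1·(≡7) mod 11; (10|11)=-1, (7|11)=-1; (−1)^{1·1·5}·(-1)^1·(-1)^1 = -1.
v=2: v_2(a)=0, v_2(b)=-6; units ≡ 7, 1 (mod 8); ε·ε+αω+βω = 1·0+0·0+-6·0 ≡ 0  ⇒  (a,b)_2 = +1.
v=∞: 16687 > 0 and -773359015 < 0  ⇒  (a,b)_∞ = +1.
v=7: a=7^0·(≡6), b=7^2·(≡5) mod 7; (6|7)=-1, (5|7)=-1; (−1)^{0·2·3}·(-1)^2·(-1)^0 = +1.
v=31: a=31^0·(≡9), b=31^1·(≡26) mod 31; (9|31)=+1, (26|31)=-1; (−1)^{0·1·15}·(+1)^1·(-1)^0 = +1.
v=41: a=41^1·(≡38), b=41^1·(≡33) mod 41; (38|41)=-1, (33|41)=+1; (−1)^{1·1·20}·(-1)^1·(+1)^1 = -1.
v=17: a=17^0·(≡10), b=17^-2·(≡1) mod 17; (10|17)=-1, (1|17)=+1; (−1)^{0·-2·8}·(-1)^-2·(+1)^0 = +1.
v=3: a=3^0·(≡1), b=3^2·(≡2) mod 3; (1|3)=+1, (2|3)=-1; (−1)^{0·2·1}·(+1)^2·(-1)^0 = +1.
v=37: a=37^1·(≡7), b=37^1·(≡10) mod 37; (7|37)=+1, (10|37)=+1; (−1)^{1·1·18}·(+1)^1·(+1)^1 = +1.
v=23: a=23^0·(≡12), b=23^1·(≡16) mod 23; (12|23)=+1, (16|23)=+1; (−1)^{0·1·11}·(+1)^1·(+1)^0 = +1.
v=5: a=5^0·(≡2), b=5^1·(≡2) mod 5; (2|5)=-1, (2|5)=-1; (−1)^{0·1·2}·(-1)^1·(-1)^0 = -1.
v=13: a=13^0·(≡8), b=13^1·(≡5) mod 13; (8|13)=-1, (5|13)=-1; (−1)^{0·1·6}·(-1)^1·(-1)^0 = -1.
Ram(16687, -773359015) = {5, 11, 13, 41}; no ℚ_5-point on the conic.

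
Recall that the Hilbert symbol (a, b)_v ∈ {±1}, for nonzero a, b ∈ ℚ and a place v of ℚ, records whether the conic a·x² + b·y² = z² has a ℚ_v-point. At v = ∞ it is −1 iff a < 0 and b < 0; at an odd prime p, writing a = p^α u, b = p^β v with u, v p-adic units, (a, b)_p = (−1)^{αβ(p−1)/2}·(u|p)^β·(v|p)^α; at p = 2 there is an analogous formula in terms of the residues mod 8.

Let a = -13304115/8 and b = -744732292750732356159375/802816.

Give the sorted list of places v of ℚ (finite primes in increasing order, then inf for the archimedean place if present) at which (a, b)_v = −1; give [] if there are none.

Mod squares: a ≡ -10230, b ≡ -666655. Check v ∈ {∞, 2, 3, 5, 7, 11, 13, 17, 23, 31}.
v=7: a=7^0·(≡1), b=7^-2·(≡2) mod 7; (1|7)=+1, (2|7)=+1; (−1)^{0·-2·3}·(+1)^-2·(+1)^0 = +1.
v=13: a=13^0·(≡9), b=13^2·(≡5) mod 13; (9|13)=+1, (5|13)=-1; (−1)^{0·2·6}·(+1)^2·(-1)^0 = +1.
v=3: a=3^3·(≡1), b=3^2·(≡2) mod 3; (1|3)=+1, (2|3)=-1; (−1)^{3·2·1}·(+1)^2·(-1)^3 = -1.
v=31: a=31^1·(≡27), b=31^3·(≡10) mod 31; (27|31)=-1, (10|31)=+1; (−1)^{1·3·15}·(-1)^3·(+1)^1 = +1.
v=11: a=11^1·(≡5), b=11^5·(≡3) mod 11; (5|11)=+1, (3|11)=+1; (−1)^{1·5·5}·(+1)^5·(+1)^1 = -1.
v=5: a=5^1·(≡4), b=5^5·(≡4) mod 5; (4|5)=+1, (4|5)=+1; (−1)^{1·5·2}·(+1)^5·(+1)^1 = +1.
v=17: a=17^2·(≡15), b=17^5·(≡2) mod 17; (15|17)=+1, (2|17)=+1; (−1)^{2·5·8}·(+1)^5·(+1)^2 = +1.
v=2: v_2(a)=-3, v_2(b)=-14; units ≡ 5, 1 (mod 8); ε·ε+αω+βω = 0·0+-3·0+-14·1 ≡ 0  ⇒  (a,b)_2 = +1.
v=23: a=23^0·(≡15), b=23^1·(≡12) mod 23; (15|23)=-1, (12|23)=+1; (−1)^{0·1·11}·(-1)^1·(+1)^0 = -1.
v=∞: -10230 < 0 and -666655 < 0  ⇒  (a,b)_∞ = -1.
Ram(-10230, -666655) = {3, 11, 23, ∞}; no ℚ_3-point on the conic.

[3, 11, 23, inf]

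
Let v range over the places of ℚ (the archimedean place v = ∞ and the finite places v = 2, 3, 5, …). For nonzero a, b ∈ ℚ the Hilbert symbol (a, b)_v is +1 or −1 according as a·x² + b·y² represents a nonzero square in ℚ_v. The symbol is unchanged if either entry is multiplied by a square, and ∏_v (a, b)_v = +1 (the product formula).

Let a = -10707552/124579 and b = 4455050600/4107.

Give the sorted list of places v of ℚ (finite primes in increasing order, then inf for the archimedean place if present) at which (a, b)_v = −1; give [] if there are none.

[2, 3, 13, 17]

(a, b) ≡ (-9282, 78) mod (ℚ^×)²; places V = {2, 3, 5, 7, 11, 13, 17, 37, ∞}.
(a,b)_13: α=-1, u≡1; β=1, v≡11 (mod 13); (1|13)=+1, (11|13)=-1; sign (−1)^0·+1^1·-1^-1 = -1.
(a,b)_5: α=0, u≡2; β=2, v≡2 (mod 5); (2|5)=-1, (2|5)=-1; sign (−1)^0·-1^2·-1^0 = +1.
(a,b)_11: α=0, u≡6; β=2, v≡4 (mod 11); (6|11)=-1, (4|11)=+1; sign (−1)^0·-1^2·+1^0 = +1.
(a,b)_3: α=9, u≡2; β=-1, v≡2 (mod 3); (2|3)=-1, (2|3)=-1; sign (−1)^1·-1^-1·-1^9 = -1.
(a,b)_∞: sgn(-9282)=−, sgn(78)=+, so +1.
(a,b)_7: α=-1, u≡4; β=2, v≡1 (mod 7); (4|7)=+1, (1|7)=+1; sign (−1)^0·+1^2·+1^-1 = +1.
(a,b)_2: α=5, β=3; u≡7, v≡7 (mod 8); ε(u)ε(v)=1·1, αω(v)=5·0, βω(u)=3·0; sum ≡ 1  ⇒  -1.
(a,b)_37: α=-2, u≡32; β=-2, v≡12 (mod 37); (32|37)=-1, (12|37)=+1; sign (−1)^0·-1^-2·+1^-2 = +1.
(a,b)_17: α=1, u≡15; β=2, v≡14 (mod 17); (15|17)=+1, (14|17)=-1; sign (−1)^0·+1^2·-1^1 = -1.
(-9282, 78 / ℚ) ramifies at {2, 3, 13, 17}: a division algebra.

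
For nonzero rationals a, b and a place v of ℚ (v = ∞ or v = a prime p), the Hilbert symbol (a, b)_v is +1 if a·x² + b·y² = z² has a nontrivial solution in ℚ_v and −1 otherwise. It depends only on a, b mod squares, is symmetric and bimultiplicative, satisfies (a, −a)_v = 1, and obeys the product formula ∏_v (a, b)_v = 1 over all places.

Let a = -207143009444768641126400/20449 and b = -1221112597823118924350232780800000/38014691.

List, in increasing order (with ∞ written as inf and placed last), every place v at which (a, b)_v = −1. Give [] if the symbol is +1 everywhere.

[2, 7, 11, 29, 47, inf]

Mod squares: a ≡ -232841, b ≡ -2773705. Check v ∈ {∞, 2, 5, 7, 11, 13, 17, 29, 31, 37, 47}.
v=13: a=13^-2·(≡7), b=13^-4·(≡4) mod 13; (7|13)=-1, (4|13)=+1; (−1)^{-2·-4·6}·(-1)^-4·(+1)^-2 = +1.
v=29: a=29^1·(≡23), b=29^1·(≡18) mod 29; (23|29)=+1, (18|29)=-1; (−1)^{1·1·14}·(+1)^1·(-1)^1 = -1.
v=11: a=11^-2·(≡8), b=11^-3·(≡9) mod 11; (8|11)=-1, (9|11)=+1; (−1)^{-2·-3·5}·(-1)^-3·(+1)^-2 = -1.
v=2: v_2(a)=12, v_2(b)=16; units ≡ 7, 7 (mod 8); ε·ε+αω+βω = 1·1+12·0+16·0 ≡ 1  ⇒  (a,b)_2 = -1.
v=5: a=5^2·(≡1), b=5^5·(≡4) mod 5; (1|5)=+1, (4|5)=+1; (−1)^{2·5·2}·(+1)^5·(+1)^2 = +1.
v=37: a=37^1·(≡28), b=37^1·(≡3) mod 37; (28|37)=+1, (3|37)=+1; (−1)^{1·1·18}·(+1)^1·(+1)^1 = +1.
v=∞: -232841 < 0 and -2773705 < 0  ⇒  (a,b)_∞ = -1.
v=17: a=17^4·(≡15), b=17^6·(≡15) mod 17; (15|17)=+1, (15|17)=+1; (−1)^{4·6·8}·(+1)^6·(+1)^4 = +1.
v=7: a=7^3·(≡1), b=7^4·(≡6) mod 7; (1|7)=+1, (6|7)=-1; (−1)^{3·4·3}·(+1)^4·(-1)^3 = -1.
v=47: a=47^2·(≡20), b=47^3·(≡18) mod 47; (20|47)=-1, (18|47)=+1; (−1)^{2·3·23}·(-1)^3·(+1)^2 = -1.
v=31: a=31^3·(≡24), b=31^4·(≡14) mod 31; (24|31)=-1, (14|31)=+1; (−1)^{3·4·15}·(-1)^4·(+1)^3 = +1.
|Ram(-232841, -2773705)| = 6, even; anisotropic at {2, 7, 11, 29, 47, ∞}.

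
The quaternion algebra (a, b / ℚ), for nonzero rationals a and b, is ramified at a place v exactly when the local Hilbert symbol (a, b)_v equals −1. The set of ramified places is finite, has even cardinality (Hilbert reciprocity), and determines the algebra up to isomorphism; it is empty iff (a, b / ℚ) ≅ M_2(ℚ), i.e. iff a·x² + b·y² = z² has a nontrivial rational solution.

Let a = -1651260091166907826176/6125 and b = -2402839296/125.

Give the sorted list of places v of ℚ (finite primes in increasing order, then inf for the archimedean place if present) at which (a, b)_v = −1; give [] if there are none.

(a, b) ≡ (-1430, -255) mod (ℚ^×)²; places V = {2, 3, 5, 7, 11, 13, 17, ∞}.
(a,b)_13: α=5, u≡2; β=2, v≡8 (mod 13); (2|13)=-1, (8|13)=-1; sign (−1)^0·-1^2·-1^5 = -1.
(a,b)_2: α=17, β=8; u≡5, v≡1 (mod 8); ε(u)ε(v)=0·0, αω(v)=17·0, βω(u)=8·1; sum ≡ 0  ⇒  +1.
(a,b)_∞: sgn(-1430)=−, sgn(-255)=−, so -1.
(a,b)_5: α=-3, u≡1; β=-3, v≡4 (mod 5); (1|5)=+1, (4|5)=+1; sign (−1)^0·+1^-3·+1^-3 = +1.
(a,b)_3: α=6, u≡1; β=3, v≡2 (mod 3); (1|3)=+1, (2|3)=-1; sign (−1)^0·+1^3·-1^6 = +1.
(a,b)_11: α=5, u≡7; β=2, v≡9 (mod 11); (7|11)=-1, (9|11)=+1; sign (−1)^0·-1^2·+1^5 = +1.
(a,b)_7: α=-2, u≡5; β=0, v≡4 (mod 7); (5|7)=-1, (4|7)=+1; sign (−1)^0·-1^0·+1^-2 = +1.
(a,b)_17: α=2, u≡2; β=1, v≡9 (mod 17); (2|17)=+1, (9|17)=+1; sign (−1)^0·+1^1·+1^2 = +1.
(-1430, -255 / ℚ) ramifies at {13, ∞}: a division algebra.

[13, inf]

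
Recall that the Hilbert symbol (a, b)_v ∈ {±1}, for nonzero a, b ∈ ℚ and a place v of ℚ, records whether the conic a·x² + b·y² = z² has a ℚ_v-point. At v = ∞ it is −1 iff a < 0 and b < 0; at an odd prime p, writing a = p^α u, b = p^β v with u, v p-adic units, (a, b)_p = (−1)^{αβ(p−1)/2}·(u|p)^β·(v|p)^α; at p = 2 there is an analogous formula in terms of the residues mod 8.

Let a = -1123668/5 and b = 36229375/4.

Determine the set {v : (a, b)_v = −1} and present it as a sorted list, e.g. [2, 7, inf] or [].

(a, b) ≡ (-65, 7) mod (ℚ^×)²; places V = {2, 3, 5, 7, 13, ∞}.
(a,b)_5: α=-1, u≡2; β=4, v≡3 (mod 5); (2|5)=-1, (3|5)=-1; sign (−1)^0·-1^4·-1^-1 = -1.
(a,b)_∞: sgn(-65)=−, sgn(7)=+, so +1.
(a,b)_7: α=4, u≡3; β=3, v≡4 (mod 7); (3|7)=-1, (4|7)=+1; sign (−1)^0·-1^3·+1^4 = -1.
(a,b)_3: α=2, u≡1; β=0, v≡1 (mod 3); (1|3)=+1, (1|3)=+1; sign (−1)^0·+1^0·+1^2 = +1.
(a,b)_2: α=2, β=-2; u≡7, v≡7 (mod 8); ε(u)ε(v)=1·1, αω(v)=2·0, βω(u)=-2·0; sum ≡ 1  ⇒  -1.
(a,b)_13: α=1, u≡8; β=2, v≡11 (mod 13); (8|13)=-1, (11|13)=-1; sign (−1)^0·-1^2·-1^1 = -1.
(-65, 7 / ℚ) ramifies at {2, 5, 7, 13}: a division algebra.

[2, 5, 7, 13]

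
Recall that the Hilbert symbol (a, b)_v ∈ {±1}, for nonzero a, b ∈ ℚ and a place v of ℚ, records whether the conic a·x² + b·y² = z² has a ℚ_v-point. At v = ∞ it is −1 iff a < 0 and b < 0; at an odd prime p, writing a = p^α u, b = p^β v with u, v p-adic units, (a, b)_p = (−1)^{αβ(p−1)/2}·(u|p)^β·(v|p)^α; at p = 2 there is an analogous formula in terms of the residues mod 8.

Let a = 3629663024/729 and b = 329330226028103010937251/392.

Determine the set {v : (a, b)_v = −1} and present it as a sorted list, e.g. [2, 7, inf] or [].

[31, 53]

Mod squares: a ≡ 1342331, b ≡ 2684662. Check v ∈ {∞, 2, 3, 7, 13, 19, 31, 41, 43, 53}.
v=43: a=43^1·(≡19), b=43^3·(≡4) mod 43; (19|43)=-1, (4|43)=+1; (−1)^{1·3·21}·(-1)^3·(+1)^1 = +1.
v=53: a=53^1·(≡25), b=53^3·(≡23) mod 53; (25|53)=+1, (23|53)=-1; (−1)^{1·3·26}·(+1)^3·(-1)^1 = -1.
v=19: a=19^1·(≡6), b=19^3·(≡18) mod 19; (6|19)=+1, (18|19)=-1; (−1)^{1·3·9}·(+1)^3·(-1)^1 = +1.
v=41: a=41^0·(≡39), b=41^2·(≡21) mod 41; (39|41)=+1, (21|41)=+1; (−1)^{0·2·20}·(+1)^2·(+1)^0 = +1.
v=2: v_2(a)=4, v_2(b)=-3; units ≡ 3, 3 (mod 8); ε·ε+αω+βω = 1·1+4·1+-3·1 ≡ 0  ⇒  (a,b)_2 = +1.
v=31: a=31^1·(≡9), b=31^3·(≡2) mod 31; (9|31)=+1, (2|31)=+1; (−1)^{1·3·15}·(+1)^3·(+1)^1 = -1.
v=3: a=3^-6·(≡2), b=3^4·(≡1) mod 3; (2|3)=-1, (1|3)=+1; (−1)^{-6·4·1}·(-1)^4·(+1)^-6 = +1.
v=7: a=7^0·(≡1), b=7^-2·(≡4) mod 7; (1|7)=+1, (4|7)=+1; (−1)^{0·-2·3}·(+1)^-2·(+1)^0 = +1.
v=∞: 1342331 > 0 and 2684662 > 0  ⇒  (a,b)_∞ = +1.
v=13: a=13^2·(≡9), b=13^0·(≡6) mod 13; (9|13)=+1, (6|13)=-1; (−1)^{2·0·6}·(+1)^0·(-1)^2 = +1.
Ram(1342331, 2684662) = {31, 53}; no ℚ_31-point on the conic.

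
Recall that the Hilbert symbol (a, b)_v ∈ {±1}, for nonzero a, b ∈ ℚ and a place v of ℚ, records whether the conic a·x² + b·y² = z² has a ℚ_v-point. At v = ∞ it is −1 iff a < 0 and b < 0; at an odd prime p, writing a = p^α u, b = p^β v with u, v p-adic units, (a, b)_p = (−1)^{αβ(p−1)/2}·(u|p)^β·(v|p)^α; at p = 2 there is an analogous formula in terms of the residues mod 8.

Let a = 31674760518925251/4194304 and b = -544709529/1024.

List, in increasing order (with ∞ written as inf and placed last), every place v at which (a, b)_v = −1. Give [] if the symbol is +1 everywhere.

[2, 3, 17, 23]

Mod squares: a ≡ 51, b ≡ -15249. Check v ∈ {∞, 2, 3, 7, 13, 17, 23}.
v=23: a=23^2·(≡15), b=23^1·(≡16) mod 23; (15|23)=-1, (16|23)=+1; (−1)^{2·1·11}·(-1)^1·(+1)^2 = -1.
v=3: a=3^11·(≡2), b=3^7·(≡2) mod 3; (2|3)=-1, (2|3)=-1; (−1)^{11·7·1}·(-1)^7·(-1)^11 = -1.
v=∞: 51 > 0 and -15249 < 0  ⇒  (a,b)_∞ = +1.
v=17: a=17^1·(≡6), b=17^1·(≡4) mod 17; (6|17)=-1, (4|17)=+1; (−1)^{1·1·8}·(-1)^1·(+1)^1 = -1.
v=13: a=13^2·(≡4), b=13^1·(≡10) mod 13; (4|13)=+1, (10|13)=+1; (−1)^{2·1·6}·(+1)^1·(+1)^2 = +1.
v=2: v_2(a)=-22, v_2(b)=-10; units ≡ 3, 7 (mod 8); ε·ε+αω+βω = 1·1+-22·0+-10·1 ≡ 1  ⇒  (a,b)_2 = -1.
v=7: a=7^6·(≡2), b=7^2·(≡2) mod 7; (2|7)=+1, (2|7)=+1; (−1)^{6·2·3}·(+1)^2·(+1)^6 = +1.
|Ram(51, -15249)| = 4, even; anisotropic at {2, 3, 17, 23}.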